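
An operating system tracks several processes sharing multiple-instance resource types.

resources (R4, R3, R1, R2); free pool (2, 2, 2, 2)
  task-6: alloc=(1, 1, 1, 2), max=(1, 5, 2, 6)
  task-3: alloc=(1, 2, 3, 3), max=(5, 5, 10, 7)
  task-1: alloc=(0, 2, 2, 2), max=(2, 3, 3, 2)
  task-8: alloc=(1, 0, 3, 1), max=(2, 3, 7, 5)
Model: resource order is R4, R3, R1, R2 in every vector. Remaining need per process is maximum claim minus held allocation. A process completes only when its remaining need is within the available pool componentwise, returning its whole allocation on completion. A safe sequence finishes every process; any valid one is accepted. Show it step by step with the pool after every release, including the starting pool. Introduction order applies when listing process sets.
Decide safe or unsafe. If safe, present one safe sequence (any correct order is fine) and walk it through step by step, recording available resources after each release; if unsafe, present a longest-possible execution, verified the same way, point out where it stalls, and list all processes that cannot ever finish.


SAFE, for example via the order task-1, task-8, task-6, task-3.
Key observation: reading the order forward, task-1 is the first process whose need (2, 1, 1, 0) meets the free pool (2, 2, 2, 2) exactly on a resource it requests.
Check, step by step:
  pool = (2, 2, 2, 2)
  run task-1 (needs (2, 1, 1, 0), free (2, 2, 2, 2)); after release of (0, 2, 2, 2) the pool is (2, 4, 4, 4)
  run task-8 (needs (1, 3, 4, 4), free (2, 4, 4, 4)); after release of (1, 0, 3, 1) the pool is (3, 4, 7, 5)
  run task-6 (needs (0, 4, 1, 4), free (3, 4, 7, 5)); after release of (1, 1, 1, 2) the pool is (4, 5, 8, 7)
  run task-3 (needs (4, 3, 7, 4), free (4, 5, 8, 7)); after release of (1, 2, 3, 3) the pool is (5, 7, 11, 10)


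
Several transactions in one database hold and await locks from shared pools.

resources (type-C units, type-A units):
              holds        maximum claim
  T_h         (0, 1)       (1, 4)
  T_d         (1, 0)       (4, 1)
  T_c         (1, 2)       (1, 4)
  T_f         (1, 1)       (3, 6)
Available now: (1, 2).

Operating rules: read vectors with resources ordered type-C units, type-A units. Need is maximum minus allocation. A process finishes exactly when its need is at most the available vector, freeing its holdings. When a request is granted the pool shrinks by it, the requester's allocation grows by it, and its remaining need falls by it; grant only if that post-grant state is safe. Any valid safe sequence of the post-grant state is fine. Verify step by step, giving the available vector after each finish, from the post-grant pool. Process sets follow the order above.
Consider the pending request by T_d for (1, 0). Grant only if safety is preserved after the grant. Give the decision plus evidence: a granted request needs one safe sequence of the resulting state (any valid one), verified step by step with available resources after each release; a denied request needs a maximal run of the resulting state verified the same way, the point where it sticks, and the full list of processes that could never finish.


DENY. Granting would leave the state unsafe.
Key observation: the pool after T_c, T_h is (1, 5); every surviving request exceeds it in type-C units, so progress ends there.
Pretend the grant happened; the run T_c, T_h goes as far as possible. Walking it through:
  pool = (0, 2)
  T_c: need (0, 2) fits (0, 2); releases (1, 2), pool now (1, 4)
  T_h: need (1, 3) fits (1, 4); releases (0, 1), pool now (1, 5)
  blocked: T_d wants (2, 1), pool (1, 5) — not enough type-C units
  blocked: T_f wants (2, 5), pool (1, 5) — not enough type-C units
Processes that could never finish after the grant: T_d and T_f.


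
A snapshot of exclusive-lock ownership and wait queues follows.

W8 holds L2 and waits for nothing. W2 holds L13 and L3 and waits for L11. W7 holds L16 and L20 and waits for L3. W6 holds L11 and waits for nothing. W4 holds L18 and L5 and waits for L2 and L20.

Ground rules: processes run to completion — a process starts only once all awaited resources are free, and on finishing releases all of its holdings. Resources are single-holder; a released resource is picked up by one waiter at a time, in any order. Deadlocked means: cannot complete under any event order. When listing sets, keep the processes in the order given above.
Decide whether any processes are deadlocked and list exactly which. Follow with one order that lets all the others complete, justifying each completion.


The deadlocked set is empty.
Key observation: although several processes wait, no cycle exists — each chain bottoms out at a free runner.
The rest can finish in the order W6, W8, W2, W7, W4.
Check, step by step:
  W6: no waits; runs immediately, freeing L11
  W8: no waits; runs immediately, freeing L2
  W2 waits on L11 — all released -> runs and releases L13 and L3
  W7 waits on L3 — all released -> runs and releases L16 and L20
  W4 waits on L2 and L20 — all released -> runs and releases L18 and L5


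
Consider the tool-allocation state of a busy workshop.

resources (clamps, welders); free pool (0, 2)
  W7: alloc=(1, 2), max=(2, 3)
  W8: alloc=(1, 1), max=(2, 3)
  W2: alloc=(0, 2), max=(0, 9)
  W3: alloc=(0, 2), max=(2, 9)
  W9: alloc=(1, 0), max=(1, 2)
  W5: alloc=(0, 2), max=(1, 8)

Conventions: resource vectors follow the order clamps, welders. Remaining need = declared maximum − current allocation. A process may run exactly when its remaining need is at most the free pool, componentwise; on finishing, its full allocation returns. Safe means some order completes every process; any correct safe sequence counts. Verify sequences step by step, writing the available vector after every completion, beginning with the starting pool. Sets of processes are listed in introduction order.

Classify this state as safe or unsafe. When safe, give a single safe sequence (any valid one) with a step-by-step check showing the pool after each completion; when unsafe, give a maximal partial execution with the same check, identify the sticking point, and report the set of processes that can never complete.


UNSAFE.
Key observation: the wall is welders: completing W9, W7, W8 brings the pool only to (3, 5), and all the rest need more.
A maximal execution: W9, W7, W8 — then nothing else fits. Walking it through:
  pool = (0, 2)
  W9: need (0, 2) fits (0, 2); releases (1, 0), pool now (1, 2)
  W7: need (1, 1) fits (1, 2); releases (1, 2), pool now (2, 4)
  W8: need (1, 2) fits (2, 4); releases (1, 1), pool now (3, 5)
  W2 cannot run: need (0, 7) vs free (3, 5) (insufficient welders)
  W3 cannot run: need (2, 7) vs free (3, 5) (insufficient welders)
  W5 cannot run: need (1, 6) vs free (3, 5) (insufficient welders)
Processes that can never finish: W2, W3 and W5.


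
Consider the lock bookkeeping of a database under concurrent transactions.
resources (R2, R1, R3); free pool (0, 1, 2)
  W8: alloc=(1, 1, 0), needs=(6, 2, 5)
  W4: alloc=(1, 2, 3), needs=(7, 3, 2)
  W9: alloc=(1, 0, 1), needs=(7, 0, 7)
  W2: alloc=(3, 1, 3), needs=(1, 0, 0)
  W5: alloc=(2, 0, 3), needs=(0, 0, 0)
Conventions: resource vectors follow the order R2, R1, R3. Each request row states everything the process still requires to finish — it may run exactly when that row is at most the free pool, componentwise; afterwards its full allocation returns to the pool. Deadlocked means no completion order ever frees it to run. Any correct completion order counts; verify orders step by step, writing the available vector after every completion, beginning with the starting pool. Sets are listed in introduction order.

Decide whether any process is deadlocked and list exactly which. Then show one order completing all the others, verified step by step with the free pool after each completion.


The deadlocked set is W8, W4 and W9.
Key observation: even finishing W5, W2 leaves just (5, 2, 8) free — too little R2 for any of the remaining processes.
A valid finishing order for the others: W5, W2. Check, step by step:
  pool = (0, 1, 2)
  W5 needs (0, 0, 0) <= (0, 1, 2) -> finishes; pool += (2, 0, 3) = (2, 1, 5)
  W2 needs (1, 0, 0) <= (2, 1, 5) -> finishes; pool += (3, 1, 3) = (5, 2, 8)
The stuck group stays short no matter what:
  blocked: W8 wants (6, 2, 5), pool (5, 2, 8) — not enough R2
  blocked: W4 wants (7, 3, 2), pool (5, 2, 8) — not enough R2 and R1
  blocked: W9 wants (7, 0, 7), pool (5, 2, 8) — not enough R2


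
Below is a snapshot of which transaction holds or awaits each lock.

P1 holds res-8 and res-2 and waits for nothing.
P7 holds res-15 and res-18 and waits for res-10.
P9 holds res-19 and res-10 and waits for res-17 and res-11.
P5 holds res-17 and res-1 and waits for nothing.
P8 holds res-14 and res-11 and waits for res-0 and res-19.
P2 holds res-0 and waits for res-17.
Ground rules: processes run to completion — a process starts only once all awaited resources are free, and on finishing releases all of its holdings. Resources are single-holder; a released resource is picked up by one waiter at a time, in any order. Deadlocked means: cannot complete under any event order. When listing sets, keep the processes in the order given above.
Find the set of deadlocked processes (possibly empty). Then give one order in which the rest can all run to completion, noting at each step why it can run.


The deadlocked set is P7, P9 and P8.
Key observation: the wait chain closes on itself along P9 -> P8 -> P9; P7 waits into the deadlock from upstream.
A valid finishing order for the others: P1, P5, P2.
Walking it through:
  P1: no waits; runs immediately, freeing res-8 and res-2
  P5: no waits; runs immediately, freeing res-17 and res-1
  run P2 (all its waits — res-17 — are resolved); releases res-0


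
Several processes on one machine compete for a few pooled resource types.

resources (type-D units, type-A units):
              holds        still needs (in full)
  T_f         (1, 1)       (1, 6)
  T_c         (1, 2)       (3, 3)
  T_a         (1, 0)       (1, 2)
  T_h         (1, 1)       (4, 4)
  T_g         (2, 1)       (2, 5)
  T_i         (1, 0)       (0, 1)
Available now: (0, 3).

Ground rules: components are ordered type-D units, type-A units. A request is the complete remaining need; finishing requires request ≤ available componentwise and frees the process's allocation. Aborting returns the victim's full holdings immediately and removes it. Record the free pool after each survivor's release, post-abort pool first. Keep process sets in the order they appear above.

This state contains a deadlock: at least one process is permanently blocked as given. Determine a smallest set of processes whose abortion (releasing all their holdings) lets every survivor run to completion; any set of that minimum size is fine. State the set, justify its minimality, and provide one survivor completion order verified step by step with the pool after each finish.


Abort T_h.
Key observation: T_c could never have finished before the abort; with (1, 1) returned by T_h, it fits at step 3.
Why nothing smaller works: aborting no one leaves the state deadlocked as given.
The survivors complete as T_a, T_i, T_c, T_f, T_g. Verifying each step (starting from the post-abort pool):
  pool = (1, 4)
  T_a: need (1, 2) fits (1, 4); releases (1, 0), pool now (2, 4)
  T_i: need (0, 1) fits (2, 4); releases (1, 0), pool now (3, 4)
  T_c: need (3, 3) fits (3, 4); releases (1, 2), pool now (4, 6)
  T_f: need (1, 6) fits (4, 6); releases (1, 1), pool now (5, 7)
  T_g: need (2, 5) fits (5, 7); releases (2, 1), pool now (7, 8)


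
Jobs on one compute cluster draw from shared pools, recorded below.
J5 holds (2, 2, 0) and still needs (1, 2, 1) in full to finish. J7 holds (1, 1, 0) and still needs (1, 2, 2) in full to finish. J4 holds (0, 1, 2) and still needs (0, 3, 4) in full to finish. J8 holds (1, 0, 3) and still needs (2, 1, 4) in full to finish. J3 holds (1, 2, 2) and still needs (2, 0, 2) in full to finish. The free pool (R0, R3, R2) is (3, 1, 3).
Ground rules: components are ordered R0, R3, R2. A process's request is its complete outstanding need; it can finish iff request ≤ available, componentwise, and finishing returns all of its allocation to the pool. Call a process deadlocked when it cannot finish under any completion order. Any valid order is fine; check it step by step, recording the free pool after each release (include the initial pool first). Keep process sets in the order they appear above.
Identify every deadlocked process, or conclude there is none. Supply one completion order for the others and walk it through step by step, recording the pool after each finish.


No process is deadlocked.
Key observation: J3 leads a chain of completions in which each release enables another process.
A valid finishing order for the others: J3, J8, J4, J7, J5. Walking it through:
  pool = (3, 1, 3)
  run J3 (needs (2, 0, 2), free (3, 1, 3)); after release of (1, 2, 2) the pool is (4, 3, 5)
  run J8 (needs (2, 1, 4), free (4, 3, 5)); after release of (1, 0, 3) the pool is (5, 3, 8)
  run J4 (needs (0, 3, 4), free (5, 3, 8)); after release of (0, 1, 2) the pool is (5, 4, 10)
  run J7 (needs (1, 2, 2), free (5, 4, 10)); after release of (1, 1, 0) the pool is (6, 5, 10)
  run J5 (needs (1, 2, 1), free (6, 5, 10)); after release of (2, 2, 0) the pool is (8, 7, 10)


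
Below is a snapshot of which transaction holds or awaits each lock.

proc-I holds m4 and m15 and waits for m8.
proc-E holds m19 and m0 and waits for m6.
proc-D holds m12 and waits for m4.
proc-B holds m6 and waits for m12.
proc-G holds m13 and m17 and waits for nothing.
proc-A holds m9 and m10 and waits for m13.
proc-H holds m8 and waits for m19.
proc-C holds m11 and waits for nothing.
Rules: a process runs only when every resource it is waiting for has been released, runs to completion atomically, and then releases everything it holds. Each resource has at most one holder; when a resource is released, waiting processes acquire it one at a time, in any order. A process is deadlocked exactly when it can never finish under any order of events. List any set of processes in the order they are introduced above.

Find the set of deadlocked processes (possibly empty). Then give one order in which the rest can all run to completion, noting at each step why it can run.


Deadlocked: proc-I, proc-E, proc-D, proc-B and proc-H.
Key observation: the cycle proc-I -> proc-H -> proc-E -> proc-B -> proc-D -> proc-I can never break — each member waits on the next; no other process is dragged down with it.
A valid finishing order for the others: proc-G, proc-A, proc-C.
Verifying each step:
  proc-G waits on nothing -> runs at once and releases m13 and m17
  run proc-A (all its waits — m13 — are resolved); releases m9 and m10
  proc-C waits on nothing -> runs at once and releases m11


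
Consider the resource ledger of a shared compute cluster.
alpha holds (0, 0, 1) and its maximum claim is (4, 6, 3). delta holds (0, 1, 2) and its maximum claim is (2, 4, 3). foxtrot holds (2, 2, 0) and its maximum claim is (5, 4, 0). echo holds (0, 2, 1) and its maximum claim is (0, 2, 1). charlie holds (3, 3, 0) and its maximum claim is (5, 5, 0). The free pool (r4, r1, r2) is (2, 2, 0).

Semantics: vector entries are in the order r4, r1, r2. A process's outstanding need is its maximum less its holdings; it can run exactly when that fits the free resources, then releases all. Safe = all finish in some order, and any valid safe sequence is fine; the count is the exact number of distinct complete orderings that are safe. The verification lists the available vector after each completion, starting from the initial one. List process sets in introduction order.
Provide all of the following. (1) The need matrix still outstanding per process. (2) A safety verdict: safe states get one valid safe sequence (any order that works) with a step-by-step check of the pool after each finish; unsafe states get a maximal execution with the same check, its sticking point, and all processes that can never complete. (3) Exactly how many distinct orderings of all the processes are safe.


(1) Need matrix, components ordered r4, r1, r2:
  alpha: (4, 6, 2)
  delta: (2, 3, 1)
  foxtrot: (3, 2, 0)
  echo: (0, 0, 0)
  charlie: (2, 2, 0)
(2) SAFE. One safe sequence: charlie, echo, foxtrot, delta, alpha.
Key observation: charlie is the earliest step where a requested resource binds exactly: need (2, 2, 0), pool (2, 2, 0) at its turn.
Check, step by step:
  pool = (2, 2, 0)
  run charlie (needs (2, 2, 0), free (2, 2, 0)); after release of (3, 3, 0) the pool is (5, 5, 0)
  run echo (needs (0, 0, 0), free (5, 5, 0)); after release of (0, 2, 1) the pool is (5, 7, 1)
  run foxtrot (needs (3, 2, 0), free (5, 7, 1)); after release of (2, 2, 0) the pool is (7, 9, 1)
  run delta (needs (2, 3, 1), free (7, 9, 1)); after release of (0, 1, 2) the pool is (7, 10, 3)
  run alpha (needs (4, 6, 2), free (7, 10, 3)); after release of (0, 0, 1) the pool is (7, 10, 4)
(3) Precisely 9 of the possible complete orderings are safe sequences.


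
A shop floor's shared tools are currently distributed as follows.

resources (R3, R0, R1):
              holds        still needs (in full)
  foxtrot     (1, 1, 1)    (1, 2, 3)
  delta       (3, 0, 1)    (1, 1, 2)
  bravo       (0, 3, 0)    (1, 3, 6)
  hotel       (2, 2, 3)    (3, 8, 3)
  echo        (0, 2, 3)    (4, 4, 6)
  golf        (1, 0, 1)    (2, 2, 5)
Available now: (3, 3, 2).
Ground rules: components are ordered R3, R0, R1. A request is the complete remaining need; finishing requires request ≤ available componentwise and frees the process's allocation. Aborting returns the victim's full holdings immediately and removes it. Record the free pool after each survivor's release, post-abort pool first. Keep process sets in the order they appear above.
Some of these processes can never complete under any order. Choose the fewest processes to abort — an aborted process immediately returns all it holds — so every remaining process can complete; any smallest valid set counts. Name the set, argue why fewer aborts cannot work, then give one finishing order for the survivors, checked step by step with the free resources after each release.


Abort echo.
Key observation: before aborting echo, golf was permanently blocked — no order could ever run it; afterwards it completes at step 2.
No smaller set exists: with zero aborts the deadlock remains.
The survivors complete as delta, golf, bravo, foxtrot, hotel. Check, step by step (starting from the post-abort pool):
  pool = (3, 5, 5)
  run delta (needs (1, 1, 2), free (3, 5, 5)); after release of (3, 0, 1) the pool is (6, 5, 6)
  run golf (needs (2, 2, 5), free (6, 5, 6)); after release of (1, 0, 1) the pool is (7, 5, 7)
  run bravo (needs (1, 3, 6), free (7, 5, 7)); after release of (0, 3, 0) the pool is (7, 8, 7)
  run foxtrot (needs (1, 2, 3), free (7, 8, 7)); after release of (1, 1, 1) the pool is (8, 9, 8)
  run hotel (needs (3, 8, 3), free (8, 9, 8)); after release of (2, 2, 3) the pool is (10, 11, 11)


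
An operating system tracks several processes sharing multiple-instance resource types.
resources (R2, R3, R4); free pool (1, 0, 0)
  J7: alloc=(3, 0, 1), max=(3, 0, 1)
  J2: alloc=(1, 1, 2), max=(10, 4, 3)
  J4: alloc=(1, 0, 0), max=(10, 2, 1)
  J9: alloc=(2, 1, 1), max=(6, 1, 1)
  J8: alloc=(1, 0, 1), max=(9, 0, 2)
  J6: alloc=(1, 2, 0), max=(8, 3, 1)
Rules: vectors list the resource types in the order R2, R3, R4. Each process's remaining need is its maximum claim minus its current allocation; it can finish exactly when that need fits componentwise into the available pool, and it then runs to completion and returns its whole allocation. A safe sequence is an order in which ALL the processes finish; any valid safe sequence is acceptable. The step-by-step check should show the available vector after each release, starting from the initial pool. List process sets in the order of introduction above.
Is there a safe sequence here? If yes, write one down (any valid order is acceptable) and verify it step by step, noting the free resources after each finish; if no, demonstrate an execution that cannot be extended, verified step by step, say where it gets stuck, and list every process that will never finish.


UNSAFE.
Key observation: no order helps: past J7, J9, the free pool tops out at (6, 1, 2), below what each blocked process needs in R2.
Going as far as possible: J7, J9; after that, nothing fits. Verifying each step:
  pool = (1, 0, 0)
  J7: need (0, 0, 0) fits (1, 0, 0); releases (3, 0, 1), pool now (4, 0, 1)
  J9: need (4, 0, 0) fits (4, 0, 1); releases (2, 1, 1), pool now (6, 1, 2)
  J2 cannot run: need (9, 3, 1) vs free (6, 1, 2) (insufficient R2 and R3)
  J4 cannot run: need (9, 2, 1) vs free (6, 1, 2) (insufficient R2 and R3)
  J8 cannot run: need (8, 0, 1) vs free (6, 1, 2) (insufficient R2)
  J6 cannot run: need (7, 1, 1) vs free (6, 1, 2) (insufficient R2)
Permanently blocked: J2, J4, J8 and J6.


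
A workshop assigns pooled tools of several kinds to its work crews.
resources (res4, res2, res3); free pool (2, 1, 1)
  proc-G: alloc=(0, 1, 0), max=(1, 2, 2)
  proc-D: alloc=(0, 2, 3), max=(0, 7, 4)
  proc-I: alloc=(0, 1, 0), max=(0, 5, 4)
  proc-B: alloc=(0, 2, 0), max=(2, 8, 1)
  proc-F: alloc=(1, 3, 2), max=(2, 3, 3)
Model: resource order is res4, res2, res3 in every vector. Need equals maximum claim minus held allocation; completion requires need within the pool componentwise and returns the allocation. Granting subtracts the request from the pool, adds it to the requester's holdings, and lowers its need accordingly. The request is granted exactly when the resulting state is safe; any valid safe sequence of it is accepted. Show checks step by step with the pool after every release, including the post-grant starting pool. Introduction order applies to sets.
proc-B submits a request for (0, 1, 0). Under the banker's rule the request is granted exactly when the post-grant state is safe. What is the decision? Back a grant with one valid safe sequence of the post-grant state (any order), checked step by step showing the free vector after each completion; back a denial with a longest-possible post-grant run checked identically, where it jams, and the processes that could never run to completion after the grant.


DENY — the pretend-granted state is unsafe.
Key observation: after proc-F, proc-G the pool peaks at (3, 4, 3), and each blocked process is short somewhere: proc-D on res2; proc-I on res3; proc-B on res2.
Pretend the grant happened; the run proc-F, proc-G goes as far as possible. Step-by-step check:
  pool = (2, 0, 1)
  run proc-F (needs (1, 0, 1), free (2, 0, 1)); after release of (1, 3, 2) the pool is (3, 3, 3)
  run proc-G (needs (1, 1, 2), free (3, 3, 3)); after release of (0, 1, 0) the pool is (3, 4, 3)
  proc-D cannot run: need (0, 5, 1) vs free (3, 4, 3) (insufficient res2)
  proc-I cannot run: need (0, 4, 4) vs free (3, 4, 3) (insufficient res3)
  proc-B cannot run: need (2, 5, 1) vs free (3, 4, 3) (insufficient res2)
Processes that could never finish after the grant: proc-D, proc-I and proc-B.


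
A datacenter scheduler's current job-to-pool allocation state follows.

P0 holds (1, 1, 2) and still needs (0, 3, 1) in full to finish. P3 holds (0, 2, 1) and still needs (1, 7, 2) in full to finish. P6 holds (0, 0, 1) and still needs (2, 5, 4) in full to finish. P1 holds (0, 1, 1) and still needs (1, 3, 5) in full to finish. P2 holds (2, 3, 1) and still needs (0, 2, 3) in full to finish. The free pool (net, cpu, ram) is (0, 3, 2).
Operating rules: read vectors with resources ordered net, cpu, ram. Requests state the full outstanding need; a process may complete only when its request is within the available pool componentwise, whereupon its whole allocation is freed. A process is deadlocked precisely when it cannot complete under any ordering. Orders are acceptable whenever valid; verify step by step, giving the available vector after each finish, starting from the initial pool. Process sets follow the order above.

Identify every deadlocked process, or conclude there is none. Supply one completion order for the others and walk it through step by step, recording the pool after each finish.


Nothing here is deadlocked.
Key observation: P0 can run right away; the returned allocation unlocks the remaining processes in turn.
A valid finishing order for the others: P0, P2, P1, P3, P6. Step-by-step check:
  pool = (0, 3, 2)
  run P0 (needs (0, 3, 1), free (0, 3, 2)); after release of (1, 1, 2) the pool is (1, 4, 4)
  run P2 (needs (0, 2, 3), free (1, 4, 4)); after release of (2, 3, 1) the pool is (3, 7, 5)
  run P1 (needs (1, 3, 5), free (3, 7, 5)); after release of (0, 1, 1) the pool is (3, 8, 6)
  run P3 (needs (1, 7, 2), free (3, 8, 6)); after release of (0, 2, 1) the pool is (3, 10, 7)
  run P6 (needs (2, 5, 4), free (3, 10, 7)); after release of (0, 0, 1) the pool is (3, 10, 8)


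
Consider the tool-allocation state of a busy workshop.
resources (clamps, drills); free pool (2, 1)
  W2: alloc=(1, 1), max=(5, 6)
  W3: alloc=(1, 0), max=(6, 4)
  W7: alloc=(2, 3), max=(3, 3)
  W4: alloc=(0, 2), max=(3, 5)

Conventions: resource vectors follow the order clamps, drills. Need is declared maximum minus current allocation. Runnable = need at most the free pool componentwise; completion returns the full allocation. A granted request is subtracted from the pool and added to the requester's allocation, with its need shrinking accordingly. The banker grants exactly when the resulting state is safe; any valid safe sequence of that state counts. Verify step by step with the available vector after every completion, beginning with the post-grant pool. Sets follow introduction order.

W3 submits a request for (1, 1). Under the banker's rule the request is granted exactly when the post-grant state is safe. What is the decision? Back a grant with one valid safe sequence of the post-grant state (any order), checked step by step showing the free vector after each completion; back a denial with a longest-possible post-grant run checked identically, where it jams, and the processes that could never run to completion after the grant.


DENY — the pretend-granted state is unsafe.
Key observation: the wall is clamps: completing W7, W4 brings the pool only to (3, 5), and all the rest need more.
After a pretend grant, a maximal execution: W7, W4 — then nothing else fits. Step-by-step check:
  pool = (1, 0)
  W7: need (1, 0) fits (1, 0); releases (2, 3), pool now (3, 3)
  W4: need (3, 3) fits (3, 3); releases (0, 2), pool now (3, 5)
  blocked: W2 wants (4, 5), pool (3, 5) — not enough clamps
  blocked: W3 wants (4, 3), pool (3, 5) — not enough clamps
Processes that could never finish after the grant: W2 and W3.


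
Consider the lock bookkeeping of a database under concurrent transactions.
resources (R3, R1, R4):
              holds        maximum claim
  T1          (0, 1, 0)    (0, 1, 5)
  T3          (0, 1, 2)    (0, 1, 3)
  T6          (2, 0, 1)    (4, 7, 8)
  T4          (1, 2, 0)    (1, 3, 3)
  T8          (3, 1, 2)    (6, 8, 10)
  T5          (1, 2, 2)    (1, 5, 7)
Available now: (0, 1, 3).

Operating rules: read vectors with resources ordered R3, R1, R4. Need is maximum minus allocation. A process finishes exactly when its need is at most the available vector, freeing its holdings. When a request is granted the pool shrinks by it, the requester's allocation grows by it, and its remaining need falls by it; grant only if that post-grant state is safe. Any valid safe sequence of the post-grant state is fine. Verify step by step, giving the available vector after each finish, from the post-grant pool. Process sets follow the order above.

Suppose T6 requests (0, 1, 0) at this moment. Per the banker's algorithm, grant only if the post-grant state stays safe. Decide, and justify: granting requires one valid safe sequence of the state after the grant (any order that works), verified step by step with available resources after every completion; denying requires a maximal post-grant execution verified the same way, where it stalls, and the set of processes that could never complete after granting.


GRANT: granting preserves safety; a valid post-grant sequence is T3, T1, T4, T5, T6, T8.
Key observation: the grant leaves (0, 0, 3) free — enough for T3, whose release restarts the cascade.
Check on the post-grant state, step by step:
  pool = (0, 0, 3)
  T3: need (0, 0, 1) fits (0, 0, 3); releases (0, 1, 2), pool now (0, 1, 5)
  T1: need (0, 0, 5) fits (0, 1, 5); releases (0, 1, 0), pool now (0, 2, 5)
  T4: need (0, 1, 3) fits (0, 2, 5); releases (1, 2, 0), pool now (1, 4, 5)
  T5: need (0, 3, 5) fits (1, 4, 5); releases (1, 2, 2), pool now (2, 6, 7)
  T6: need (2, 6, 7) fits (2, 6, 7); releases (2, 1, 1), pool now (4, 7, 8)
  T8: need (3, 7, 8) fits (4, 7, 8); releases (3, 1, 2), pool now (7, 8, 10)


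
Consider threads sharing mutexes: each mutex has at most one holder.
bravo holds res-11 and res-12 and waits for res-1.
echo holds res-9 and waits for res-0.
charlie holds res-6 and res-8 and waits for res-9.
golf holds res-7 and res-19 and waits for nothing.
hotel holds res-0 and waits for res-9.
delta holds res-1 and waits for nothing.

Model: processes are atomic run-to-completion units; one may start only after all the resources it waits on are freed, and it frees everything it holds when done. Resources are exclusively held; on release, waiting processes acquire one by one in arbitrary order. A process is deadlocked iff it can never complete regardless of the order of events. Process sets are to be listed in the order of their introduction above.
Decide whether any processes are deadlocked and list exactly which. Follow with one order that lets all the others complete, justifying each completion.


The deadlocked set is echo, charlie and hotel.
Key observation: the loop echo -> hotel -> echo blocks itself forever; charlie waits into the deadlock from upstream.
One completion order for the rest: delta, golf, bravo.
Walking it through:
  delta: no waits; runs immediately, freeing res-1
  golf: no waits; runs immediately, freeing res-7 and res-19
  run bravo (all its waits — res-1 — are resolved); releases res-11 and res-12


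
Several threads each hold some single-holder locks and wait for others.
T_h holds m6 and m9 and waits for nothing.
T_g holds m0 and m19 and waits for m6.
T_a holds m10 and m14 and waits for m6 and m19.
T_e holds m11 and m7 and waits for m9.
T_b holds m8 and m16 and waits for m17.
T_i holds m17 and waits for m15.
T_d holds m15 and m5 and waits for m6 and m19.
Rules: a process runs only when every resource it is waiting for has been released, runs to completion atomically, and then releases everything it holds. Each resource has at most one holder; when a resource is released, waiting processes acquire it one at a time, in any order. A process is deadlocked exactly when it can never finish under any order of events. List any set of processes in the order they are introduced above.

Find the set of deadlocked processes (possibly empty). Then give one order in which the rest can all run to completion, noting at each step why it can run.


The deadlocked set is empty.
Key observation: the waits form no ring: some process can always run, and its releases unblock the others one by one.
A valid finishing order for the others: T_h, T_g, T_d, T_i, T_b, T_e, T_a.
Step-by-step check:
  T_h: no waits; runs immediately, freeing m6 and m9
  T_g: everything it awaited (m6) is free; runs, freeing m0 and m19
  T_d: everything it awaited (m6 and m19) is free; runs, freeing m15 and m5
  T_i: everything it awaited (m15) is free; runs, freeing m17
  T_b: everything it awaited (m17) is free; runs, freeing m8 and m16
  T_e: everything it awaited (m9) is free; runs, freeing m11 and m7
  T_a: everything it awaited (m6 and m19) is free; runs, freeing m10 and m14


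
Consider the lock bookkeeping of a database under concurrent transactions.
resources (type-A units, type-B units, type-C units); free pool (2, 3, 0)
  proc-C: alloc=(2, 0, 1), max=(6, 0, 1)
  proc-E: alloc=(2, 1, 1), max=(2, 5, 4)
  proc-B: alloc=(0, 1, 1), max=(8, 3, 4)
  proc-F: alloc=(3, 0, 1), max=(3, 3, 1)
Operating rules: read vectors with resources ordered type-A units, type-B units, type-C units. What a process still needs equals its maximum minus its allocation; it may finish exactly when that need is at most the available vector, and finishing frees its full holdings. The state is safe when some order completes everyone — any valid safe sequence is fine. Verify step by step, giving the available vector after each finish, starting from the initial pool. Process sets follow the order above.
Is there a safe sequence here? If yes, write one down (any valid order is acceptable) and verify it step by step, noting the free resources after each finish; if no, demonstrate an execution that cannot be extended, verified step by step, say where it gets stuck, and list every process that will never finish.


UNSAFE — no complete ordering exists.
Key observation: type-C units is the bottleneck — with proc-F, proc-C done the pool holds (7, 3, 2), short of every remaining need.
The run proc-F, proc-C cannot be extended any further. Walking it through:
  pool = (2, 3, 0)
  proc-F: need (0, 3, 0) fits (2, 3, 0); releases (3, 0, 1), pool now (5, 3, 1)
  proc-C: need (4, 0, 0) fits (5, 3, 1); releases (2, 0, 1), pool now (7, 3, 2)
  proc-E cannot run: need (0, 4, 3) vs free (7, 3, 2) (insufficient type-B units and type-C units)
  proc-B cannot run: need (8, 2, 3) vs free (7, 3, 2) (insufficient type-A units and type-C units)
Processes that can never finish: proc-E and proc-B.


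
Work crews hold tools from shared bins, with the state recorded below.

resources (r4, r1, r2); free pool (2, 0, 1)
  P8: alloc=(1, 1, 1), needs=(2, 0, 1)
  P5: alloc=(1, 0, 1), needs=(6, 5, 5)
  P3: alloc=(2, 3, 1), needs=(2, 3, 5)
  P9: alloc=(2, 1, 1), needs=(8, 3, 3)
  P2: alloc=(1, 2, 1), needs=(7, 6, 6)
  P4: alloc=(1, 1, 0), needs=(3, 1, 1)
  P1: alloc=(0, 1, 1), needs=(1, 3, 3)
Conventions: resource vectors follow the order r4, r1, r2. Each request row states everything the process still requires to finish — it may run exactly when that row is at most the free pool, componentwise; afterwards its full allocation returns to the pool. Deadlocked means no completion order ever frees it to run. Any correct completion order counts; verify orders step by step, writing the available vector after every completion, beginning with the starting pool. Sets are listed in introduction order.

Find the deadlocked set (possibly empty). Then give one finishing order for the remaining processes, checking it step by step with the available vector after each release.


The deadlocked set is P5, P3, P9, P2 and P1.
Key observation: even finishing P8, P4 leaves just (4, 2, 2) free — too little r1 for any of the remaining processes.
A valid finishing order for the others: P8, P4. Check, step by step:
  pool = (2, 0, 1)
  run P8 (needs (2, 0, 1), free (2, 0, 1)); after release of (1, 1, 1) the pool is (3, 1, 2)
  run P4 (needs (3, 1, 1), free (3, 1, 2)); after release of (1, 1, 0) the pool is (4, 2, 2)
The blocked processes can never fit:
  P5 still needs (6, 5, 5) but only (4, 2, 2) is free — short on r4, r1 and r2
  P3 still needs (2, 3, 5) but only (4, 2, 2) is free — short on r1 and r2
  P9 still needs (8, 3, 3) but only (4, 2, 2) is free — short on r4, r1 and r2
  P2 still needs (7, 6, 6) but only (4, 2, 2) is free — short on r4, r1 and r2
  P1 still needs (1, 3, 3) but only (4, 2, 2) is free — short on r1 and r2


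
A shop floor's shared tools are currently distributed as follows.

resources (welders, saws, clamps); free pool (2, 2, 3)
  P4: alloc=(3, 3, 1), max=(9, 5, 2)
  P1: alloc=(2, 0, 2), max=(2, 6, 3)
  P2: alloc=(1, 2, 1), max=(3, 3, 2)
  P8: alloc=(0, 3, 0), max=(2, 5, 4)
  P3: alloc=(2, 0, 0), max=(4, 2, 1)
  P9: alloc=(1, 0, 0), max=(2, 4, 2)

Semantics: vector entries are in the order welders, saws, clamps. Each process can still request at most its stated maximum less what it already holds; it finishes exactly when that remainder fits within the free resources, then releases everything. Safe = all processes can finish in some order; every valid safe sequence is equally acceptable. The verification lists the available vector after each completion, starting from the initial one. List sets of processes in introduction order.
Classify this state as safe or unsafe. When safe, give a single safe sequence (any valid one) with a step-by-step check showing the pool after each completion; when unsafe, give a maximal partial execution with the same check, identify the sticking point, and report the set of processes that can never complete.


SAFE, for example via the order P2, P3, P8, P9, P4, P1.
Key observation: P2 is the earliest step where a requested resource binds exactly: need (2, 1, 1), pool (2, 2, 3) at its turn.
Step-by-step check:
  pool = (2, 2, 3)
  P2: need (2, 1, 1) fits (2, 2, 3); releases (1, 2, 1), pool now (3, 4, 4)
  P3: need (2, 2, 1) fits (3, 4, 4); releases (2, 0, 0), pool now (5, 4, 4)
  P8: need (2, 2, 4) fits (5, 4, 4); releases (0, 3, 0), pool now (5, 7, 4)
  P9: need (1, 4, 2) fits (5, 7, 4); releases (1, 0, 0), pool now (6, 7, 4)
  P4: need (6, 2, 1) fits (6, 7, 4); releases (3, 3, 1), pool now (9, 10, 5)
  P1: need (0, 6, 1) fits (9, 10, 5); releases (2, 0, 2), pool now (11, 10, 7)


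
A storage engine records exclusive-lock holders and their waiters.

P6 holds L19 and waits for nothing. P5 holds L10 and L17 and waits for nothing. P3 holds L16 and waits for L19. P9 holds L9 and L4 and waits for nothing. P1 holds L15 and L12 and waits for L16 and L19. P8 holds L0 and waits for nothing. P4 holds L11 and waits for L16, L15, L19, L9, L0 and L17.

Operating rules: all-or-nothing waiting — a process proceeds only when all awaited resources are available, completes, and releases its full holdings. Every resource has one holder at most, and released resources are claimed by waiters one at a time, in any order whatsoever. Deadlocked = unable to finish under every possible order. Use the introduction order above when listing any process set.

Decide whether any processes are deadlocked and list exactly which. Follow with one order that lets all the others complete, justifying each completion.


No process is deadlocked.
Key observation: all waits point, directly or indirectly, at processes that can finish, so nothing is permanently blocked.
The rest can finish in the order P6, P9, P5, P8, P3, P1, P4.
Walking it through:
  run P6 (it waits on nothing); releases L19
  run P9 (it waits on nothing); releases L9 and L4
  run P5 (it waits on nothing); releases L10 and L17
  run P8 (it waits on nothing); releases L0
  P3: everything it awaited (L19) is free; runs, freeing L16
  P1: everything it awaited (L16 and L19) is free; runs, freeing L15 and L12
  P4: everything it awaited (L16, L15, L19, L9, L0 and L17) is free; runs, freeing L11


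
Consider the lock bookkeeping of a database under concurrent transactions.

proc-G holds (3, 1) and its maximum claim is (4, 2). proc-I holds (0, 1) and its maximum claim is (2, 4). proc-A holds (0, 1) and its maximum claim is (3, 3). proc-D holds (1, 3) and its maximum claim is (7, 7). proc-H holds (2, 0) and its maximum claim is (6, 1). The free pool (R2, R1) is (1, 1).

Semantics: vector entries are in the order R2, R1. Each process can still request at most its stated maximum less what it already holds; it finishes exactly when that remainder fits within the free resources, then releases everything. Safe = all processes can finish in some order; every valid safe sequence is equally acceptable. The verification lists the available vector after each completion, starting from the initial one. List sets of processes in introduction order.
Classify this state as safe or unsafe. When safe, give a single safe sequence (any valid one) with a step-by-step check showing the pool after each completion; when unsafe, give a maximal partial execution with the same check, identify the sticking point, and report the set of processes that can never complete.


SAFE, for example via the order proc-G, proc-A, proc-H, proc-I, proc-D.
Key observation: reading the order forward, proc-G is the first process whose need (1, 1) meets the free pool (1, 1) exactly on a resource it requests.
Check, step by step:
  pool = (1, 1)
  proc-G needs (1, 1) <= (1, 1) -> finishes; pool += (3, 1) = (4, 2)
  proc-A needs (3, 2) <= (4, 2) -> finishes; pool += (0, 1) = (4, 3)
  proc-H needs (4, 1) <= (4, 3) -> finishes; pool += (2, 0) = (6, 3)
  proc-I needs (2, 3) <= (6, 3) -> finishes; pool += (0, 1) = (6, 4)
  proc-D needs (6, 4) <= (6, 4) -> finishes; pool += (1, 3) = (7, 7)
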